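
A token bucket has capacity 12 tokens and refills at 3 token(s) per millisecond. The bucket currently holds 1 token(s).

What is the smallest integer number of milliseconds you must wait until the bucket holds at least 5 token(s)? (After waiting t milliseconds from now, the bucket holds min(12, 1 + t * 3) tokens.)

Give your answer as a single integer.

Need 1 + t * 3 >= 5, so t >= 4/3.
Smallest integer t = ceil(4/3) = 2.

Answer: 2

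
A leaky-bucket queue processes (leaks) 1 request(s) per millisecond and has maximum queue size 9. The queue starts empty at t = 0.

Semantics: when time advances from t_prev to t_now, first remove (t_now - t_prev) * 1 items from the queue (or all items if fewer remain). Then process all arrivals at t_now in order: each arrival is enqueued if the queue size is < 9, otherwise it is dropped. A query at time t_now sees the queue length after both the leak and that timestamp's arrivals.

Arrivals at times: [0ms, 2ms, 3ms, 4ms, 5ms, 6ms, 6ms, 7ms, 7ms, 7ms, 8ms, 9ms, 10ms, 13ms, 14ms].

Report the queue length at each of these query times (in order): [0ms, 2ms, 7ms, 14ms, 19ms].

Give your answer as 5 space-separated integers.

Answer: 1 1 4 2 0

Derivation:
Queue lengths at query times:
  query t=0ms: backlog = 1
  query t=2ms: backlog = 1
  query t=7ms: backlog = 4
  query t=14ms: backlog = 2
  query t=19ms: backlog = 0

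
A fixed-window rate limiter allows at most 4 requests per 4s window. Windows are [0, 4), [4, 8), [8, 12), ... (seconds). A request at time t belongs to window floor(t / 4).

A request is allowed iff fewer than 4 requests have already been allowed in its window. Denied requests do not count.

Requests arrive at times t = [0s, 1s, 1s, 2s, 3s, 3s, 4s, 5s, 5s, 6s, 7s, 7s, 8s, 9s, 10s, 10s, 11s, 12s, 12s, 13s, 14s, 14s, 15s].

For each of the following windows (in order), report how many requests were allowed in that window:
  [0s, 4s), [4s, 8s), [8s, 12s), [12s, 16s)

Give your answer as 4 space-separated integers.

Answer: 4 4 4 4

Derivation:
Processing requests:
  req#1 t=0s (window 0): ALLOW
  req#2 t=1s (window 0): ALLOW
  req#3 t=1s (window 0): ALLOW
  req#4 t=2s (window 0): ALLOW
  req#5 t=3s (window 0): DENY
  req#6 t=3s (window 0): DENY
  req#7 t=4s (window 1): ALLOW
  req#8 t=5s (window 1): ALLOW
  req#9 t=5s (window 1): ALLOW
  req#10 t=6s (window 1): ALLOW
  req#11 t=7s (window 1): DENY
  req#12 t=7s (window 1): DENY
  req#13 t=8s (window 2): ALLOW
  req#14 t=9s (window 2): ALLOW
  req#15 t=10s (window 2): ALLOW
  req#16 t=10s (window 2): ALLOW
  req#17 t=11s (window 2): DENY
  req#18 t=12s (window 3): ALLOW
  req#19 t=12s (window 3): ALLOW
  req#20 t=13s (window 3): ALLOW
  req#21 t=14s (window 3): ALLOW
  req#22 t=14s (window 3): DENY
  req#23 t=15s (window 3): DENY

Allowed counts by window: 4 4 4 4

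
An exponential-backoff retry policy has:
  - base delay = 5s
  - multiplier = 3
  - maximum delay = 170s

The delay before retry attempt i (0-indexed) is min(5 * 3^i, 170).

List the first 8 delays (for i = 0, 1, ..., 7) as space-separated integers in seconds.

Answer: 5 15 45 135 170 170 170 170

Derivation:
Computing each delay:
  i=0: min(5*3^0, 170) = 5
  i=1: min(5*3^1, 170) = 15
  i=2: min(5*3^2, 170) = 45
  i=3: min(5*3^3, 170) = 135
  i=4: min(5*3^4, 170) = 170
  i=5: min(5*3^5, 170) = 170
  i=6: min(5*3^6, 170) = 170
  i=7: min(5*3^7, 170) = 170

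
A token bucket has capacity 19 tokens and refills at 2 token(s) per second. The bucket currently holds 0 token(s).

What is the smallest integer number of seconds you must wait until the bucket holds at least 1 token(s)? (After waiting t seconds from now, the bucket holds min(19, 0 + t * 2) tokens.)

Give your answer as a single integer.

Answer: 1

Derivation:
Need 0 + t * 2 >= 1, so t >= 1/2.
Smallest integer t = ceil(1/2) = 1.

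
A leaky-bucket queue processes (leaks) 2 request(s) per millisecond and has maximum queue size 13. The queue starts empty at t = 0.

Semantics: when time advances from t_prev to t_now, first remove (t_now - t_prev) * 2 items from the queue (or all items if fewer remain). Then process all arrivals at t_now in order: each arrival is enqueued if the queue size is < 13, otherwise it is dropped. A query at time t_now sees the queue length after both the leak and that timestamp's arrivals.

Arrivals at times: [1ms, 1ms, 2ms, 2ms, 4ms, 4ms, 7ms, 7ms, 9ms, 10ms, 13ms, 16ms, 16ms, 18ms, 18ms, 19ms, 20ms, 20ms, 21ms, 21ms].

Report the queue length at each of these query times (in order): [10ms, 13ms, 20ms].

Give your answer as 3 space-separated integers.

Answer: 1 1 2

Derivation:
Queue lengths at query times:
  query t=10ms: backlog = 1
  query t=13ms: backlog = 1
  query t=20ms: backlog = 2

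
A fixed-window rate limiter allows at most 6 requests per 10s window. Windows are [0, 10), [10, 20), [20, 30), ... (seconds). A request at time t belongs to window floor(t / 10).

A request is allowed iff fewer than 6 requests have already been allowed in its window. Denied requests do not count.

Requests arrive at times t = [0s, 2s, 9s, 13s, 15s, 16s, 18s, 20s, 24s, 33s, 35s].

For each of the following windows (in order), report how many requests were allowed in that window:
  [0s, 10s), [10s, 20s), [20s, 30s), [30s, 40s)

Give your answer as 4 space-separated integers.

Answer: 3 4 2 2

Derivation:
Processing requests:
  req#1 t=0s (window 0): ALLOW
  req#2 t=2s (window 0): ALLOW
  req#3 t=9s (window 0): ALLOW
  req#4 t=13s (window 1): ALLOW
  req#5 t=15s (window 1): ALLOW
  req#6 t=16s (window 1): ALLOW
  req#7 t=18s (window 1): ALLOW
  req#8 t=20s (window 2): ALLOW
  req#9 t=24s (window 2): ALLOW
  req#10 t=33s (window 3): ALLOW
  req#11 t=35s (window 3): ALLOW

Allowed counts by window: 3 4 2 2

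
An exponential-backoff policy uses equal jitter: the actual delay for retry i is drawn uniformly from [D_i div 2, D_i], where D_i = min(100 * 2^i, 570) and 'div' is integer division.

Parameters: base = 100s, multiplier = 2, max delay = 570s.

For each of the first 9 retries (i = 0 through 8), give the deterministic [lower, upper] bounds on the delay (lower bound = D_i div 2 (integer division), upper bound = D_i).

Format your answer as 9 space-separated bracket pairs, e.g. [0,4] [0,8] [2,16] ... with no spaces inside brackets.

Answer: [50,100] [100,200] [200,400] [285,570] [285,570] [285,570] [285,570] [285,570] [285,570]

Derivation:
Computing bounds per retry:
  i=0: D_i=min(100*2^0,570)=100, bounds=[50,100]
  i=1: D_i=min(100*2^1,570)=200, bounds=[100,200]
  i=2: D_i=min(100*2^2,570)=400, bounds=[200,400]
  i=3: D_i=min(100*2^3,570)=570, bounds=[285,570]
  i=4: D_i=min(100*2^4,570)=570, bounds=[285,570]
  i=5: D_i=min(100*2^5,570)=570, bounds=[285,570]
  i=6: D_i=min(100*2^6,570)=570, bounds=[285,570]
  i=7: D_i=min(100*2^7,570)=570, bounds=[285,570]
  i=8: D_i=min(100*2^8,570)=570, bounds=[285,570]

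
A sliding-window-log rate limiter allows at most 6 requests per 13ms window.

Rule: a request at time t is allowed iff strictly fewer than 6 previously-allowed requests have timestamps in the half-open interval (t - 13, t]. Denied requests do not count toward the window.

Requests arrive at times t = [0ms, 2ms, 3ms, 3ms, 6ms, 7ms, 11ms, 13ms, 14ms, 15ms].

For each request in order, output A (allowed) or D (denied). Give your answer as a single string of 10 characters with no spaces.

Tracking allowed requests in the window:
  req#1 t=0ms: ALLOW
  req#2 t=2ms: ALLOW
  req#3 t=3ms: ALLOW
  req#4 t=3ms: ALLOW
  req#5 t=6ms: ALLOW
  req#6 t=7ms: ALLOW
  req#7 t=11ms: DENY
  req#8 t=13ms: ALLOW
  req#9 t=14ms: DENY
  req#10 t=15ms: ALLOW

Answer: AAAAAADADA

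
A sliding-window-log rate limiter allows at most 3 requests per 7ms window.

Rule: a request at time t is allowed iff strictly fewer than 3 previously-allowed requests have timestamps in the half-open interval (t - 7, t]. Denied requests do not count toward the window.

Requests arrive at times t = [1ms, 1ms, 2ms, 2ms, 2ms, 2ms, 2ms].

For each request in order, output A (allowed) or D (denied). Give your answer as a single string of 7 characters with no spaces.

Tracking allowed requests in the window:
  req#1 t=1ms: ALLOW
  req#2 t=1ms: ALLOW
  req#3 t=2ms: ALLOW
  req#4 t=2ms: DENY
  req#5 t=2ms: DENY
  req#6 t=2ms: DENY
  req#7 t=2ms: DENY

Answer: AAADDDD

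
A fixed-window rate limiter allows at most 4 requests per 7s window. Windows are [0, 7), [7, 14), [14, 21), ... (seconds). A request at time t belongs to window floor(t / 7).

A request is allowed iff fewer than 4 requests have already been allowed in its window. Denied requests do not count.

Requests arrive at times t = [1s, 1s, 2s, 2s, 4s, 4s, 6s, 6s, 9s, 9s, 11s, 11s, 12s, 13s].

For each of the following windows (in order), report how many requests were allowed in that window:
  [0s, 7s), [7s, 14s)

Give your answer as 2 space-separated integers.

Processing requests:
  req#1 t=1s (window 0): ALLOW
  req#2 t=1s (window 0): ALLOW
  req#3 t=2s (window 0): ALLOW
  req#4 t=2s (window 0): ALLOW
  req#5 t=4s (window 0): DENY
  req#6 t=4s (window 0): DENY
  req#7 t=6s (window 0): DENY
  req#8 t=6s (window 0): DENY
  req#9 t=9s (window 1): ALLOW
  req#10 t=9s (window 1): ALLOW
  req#11 t=11s (window 1): ALLOW
  req#12 t=11s (window 1): ALLOW
  req#13 t=12s (window 1): DENY
  req#14 t=13s (window 1): DENY

Allowed counts by window: 4 4

Answer: 4 4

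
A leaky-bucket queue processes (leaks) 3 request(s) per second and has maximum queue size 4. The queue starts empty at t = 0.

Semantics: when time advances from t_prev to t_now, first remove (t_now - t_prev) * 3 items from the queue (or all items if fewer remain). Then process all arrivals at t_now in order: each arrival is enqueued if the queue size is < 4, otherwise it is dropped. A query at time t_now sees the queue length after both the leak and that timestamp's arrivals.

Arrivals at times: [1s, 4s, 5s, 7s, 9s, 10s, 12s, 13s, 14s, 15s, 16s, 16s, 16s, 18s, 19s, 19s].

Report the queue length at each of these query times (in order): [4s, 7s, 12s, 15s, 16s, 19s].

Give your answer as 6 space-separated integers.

Queue lengths at query times:
  query t=4s: backlog = 1
  query t=7s: backlog = 1
  query t=12s: backlog = 1
  query t=15s: backlog = 1
  query t=16s: backlog = 3
  query t=19s: backlog = 2

Answer: 1 1 1 1 3 2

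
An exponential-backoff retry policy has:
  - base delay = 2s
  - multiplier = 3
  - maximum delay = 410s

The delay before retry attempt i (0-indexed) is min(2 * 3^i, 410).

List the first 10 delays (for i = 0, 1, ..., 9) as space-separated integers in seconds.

Answer: 2 6 18 54 162 410 410 410 410 410

Derivation:
Computing each delay:
  i=0: min(2*3^0, 410) = 2
  i=1: min(2*3^1, 410) = 6
  i=2: min(2*3^2, 410) = 18
  i=3: min(2*3^3, 410) = 54
  i=4: min(2*3^4, 410) = 162
  i=5: min(2*3^5, 410) = 410
  i=6: min(2*3^6, 410) = 410
  i=7: min(2*3^7, 410) = 410
  i=8: min(2*3^8, 410) = 410
  i=9: min(2*3^9, 410) = 410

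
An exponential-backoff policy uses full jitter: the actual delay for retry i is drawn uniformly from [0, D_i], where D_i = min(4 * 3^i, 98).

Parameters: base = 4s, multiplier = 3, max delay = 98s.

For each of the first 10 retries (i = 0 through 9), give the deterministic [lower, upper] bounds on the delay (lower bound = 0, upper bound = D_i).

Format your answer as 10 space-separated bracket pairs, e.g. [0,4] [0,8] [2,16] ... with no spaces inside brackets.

Computing bounds per retry:
  i=0: D_i=min(4*3^0,98)=4, bounds=[0,4]
  i=1: D_i=min(4*3^1,98)=12, bounds=[0,12]
  i=2: D_i=min(4*3^2,98)=36, bounds=[0,36]
  i=3: D_i=min(4*3^3,98)=98, bounds=[0,98]
  i=4: D_i=min(4*3^4,98)=98, bounds=[0,98]
  i=5: D_i=min(4*3^5,98)=98, bounds=[0,98]
  i=6: D_i=min(4*3^6,98)=98, bounds=[0,98]
  i=7: D_i=min(4*3^7,98)=98, bounds=[0,98]
  i=8: D_i=min(4*3^8,98)=98, bounds=[0,98]
  i=9: D_i=min(4*3^9,98)=98, bounds=[0,98]

Answer: [0,4] [0,12] [0,36] [0,98] [0,98] [0,98] [0,98] [0,98] [0,98] [0,98]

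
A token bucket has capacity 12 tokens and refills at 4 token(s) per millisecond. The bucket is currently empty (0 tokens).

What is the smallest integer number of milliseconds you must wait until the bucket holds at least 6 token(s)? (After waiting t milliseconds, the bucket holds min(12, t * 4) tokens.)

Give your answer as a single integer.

Need t * 4 >= 6, so t >= 6/4.
Smallest integer t = ceil(6/4) = 2.

Answer: 2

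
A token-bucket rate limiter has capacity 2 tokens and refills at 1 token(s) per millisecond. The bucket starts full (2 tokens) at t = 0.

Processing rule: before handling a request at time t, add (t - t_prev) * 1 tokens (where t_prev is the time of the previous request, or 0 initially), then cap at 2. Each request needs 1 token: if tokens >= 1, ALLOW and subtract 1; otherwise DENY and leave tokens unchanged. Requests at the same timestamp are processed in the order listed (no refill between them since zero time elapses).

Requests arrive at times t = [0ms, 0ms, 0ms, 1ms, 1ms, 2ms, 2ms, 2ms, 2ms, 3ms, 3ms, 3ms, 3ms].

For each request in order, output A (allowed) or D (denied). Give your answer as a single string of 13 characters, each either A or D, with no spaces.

Simulating step by step:
  req#1 t=0ms: ALLOW
  req#2 t=0ms: ALLOW
  req#3 t=0ms: DENY
  req#4 t=1ms: ALLOW
  req#5 t=1ms: DENY
  req#6 t=2ms: ALLOW
  req#7 t=2ms: DENY
  req#8 t=2ms: DENY
  req#9 t=2ms: DENY
  req#10 t=3ms: ALLOW
  req#11 t=3ms: DENY
  req#12 t=3ms: DENY
  req#13 t=3ms: DENY

Answer: AADADADDDADDD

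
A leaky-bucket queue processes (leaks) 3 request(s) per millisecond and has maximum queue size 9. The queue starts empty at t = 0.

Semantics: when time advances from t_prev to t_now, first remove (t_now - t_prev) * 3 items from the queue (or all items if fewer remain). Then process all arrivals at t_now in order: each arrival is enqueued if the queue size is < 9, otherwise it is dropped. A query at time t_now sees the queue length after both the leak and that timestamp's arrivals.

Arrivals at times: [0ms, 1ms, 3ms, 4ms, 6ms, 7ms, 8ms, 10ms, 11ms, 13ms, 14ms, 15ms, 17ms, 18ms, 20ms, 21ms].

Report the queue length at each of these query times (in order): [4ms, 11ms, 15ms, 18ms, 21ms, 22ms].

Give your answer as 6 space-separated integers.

Queue lengths at query times:
  query t=4ms: backlog = 1
  query t=11ms: backlog = 1
  query t=15ms: backlog = 1
  query t=18ms: backlog = 1
  query t=21ms: backlog = 1
  query t=22ms: backlog = 0

Answer: 1 1 1 1 1 0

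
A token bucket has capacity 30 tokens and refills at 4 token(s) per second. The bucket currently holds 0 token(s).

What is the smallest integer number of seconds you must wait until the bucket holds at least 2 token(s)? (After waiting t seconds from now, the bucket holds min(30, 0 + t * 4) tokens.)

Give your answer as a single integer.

Answer: 1

Derivation:
Need 0 + t * 4 >= 2, so t >= 2/4.
Smallest integer t = ceil(2/4) = 1.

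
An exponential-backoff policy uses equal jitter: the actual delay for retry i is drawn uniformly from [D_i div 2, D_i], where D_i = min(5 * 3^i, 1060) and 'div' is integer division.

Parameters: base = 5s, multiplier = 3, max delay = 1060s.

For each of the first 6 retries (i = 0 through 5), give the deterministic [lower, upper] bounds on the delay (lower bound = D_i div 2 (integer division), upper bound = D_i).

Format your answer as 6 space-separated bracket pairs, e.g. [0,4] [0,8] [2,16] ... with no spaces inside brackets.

Computing bounds per retry:
  i=0: D_i=min(5*3^0,1060)=5, bounds=[2,5]
  i=1: D_i=min(5*3^1,1060)=15, bounds=[7,15]
  i=2: D_i=min(5*3^2,1060)=45, bounds=[22,45]
  i=3: D_i=min(5*3^3,1060)=135, bounds=[67,135]
  i=4: D_i=min(5*3^4,1060)=405, bounds=[202,405]
  i=5: D_i=min(5*3^5,1060)=1060, bounds=[530,1060]

Answer: [2,5] [7,15] [22,45] [67,135] [202,405] [530,1060]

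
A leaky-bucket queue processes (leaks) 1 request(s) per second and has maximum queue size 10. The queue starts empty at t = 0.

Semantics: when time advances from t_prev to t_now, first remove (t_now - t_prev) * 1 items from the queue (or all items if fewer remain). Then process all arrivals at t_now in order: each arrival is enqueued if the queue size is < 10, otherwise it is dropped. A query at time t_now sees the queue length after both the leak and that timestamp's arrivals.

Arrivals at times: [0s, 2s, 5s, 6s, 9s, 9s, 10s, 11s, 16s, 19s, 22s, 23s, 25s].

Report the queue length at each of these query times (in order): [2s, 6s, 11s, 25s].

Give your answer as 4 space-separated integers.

Answer: 1 1 2 1

Derivation:
Queue lengths at query times:
  query t=2s: backlog = 1
  query t=6s: backlog = 1
  query t=11s: backlog = 2
  query t=25s: backlog = 1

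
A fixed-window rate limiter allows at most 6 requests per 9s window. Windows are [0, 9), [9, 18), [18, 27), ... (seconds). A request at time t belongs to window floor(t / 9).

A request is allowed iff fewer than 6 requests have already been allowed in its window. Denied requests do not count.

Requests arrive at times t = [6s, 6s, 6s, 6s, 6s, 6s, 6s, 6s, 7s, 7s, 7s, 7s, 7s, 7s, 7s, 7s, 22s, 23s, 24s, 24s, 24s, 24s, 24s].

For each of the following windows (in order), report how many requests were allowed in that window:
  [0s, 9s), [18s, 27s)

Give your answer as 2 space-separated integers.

Processing requests:
  req#1 t=6s (window 0): ALLOW
  req#2 t=6s (window 0): ALLOW
  req#3 t=6s (window 0): ALLOW
  req#4 t=6s (window 0): ALLOW
  req#5 t=6s (window 0): ALLOW
  req#6 t=6s (window 0): ALLOW
  req#7 t=6s (window 0): DENY
  req#8 t=6s (window 0): DENY
  req#9 t=7s (window 0): DENY
  req#10 t=7s (window 0): DENY
  req#11 t=7s (window 0): DENY
  req#12 t=7s (window 0): DENY
  req#13 t=7s (window 0): DENY
  req#14 t=7s (window 0): DENY
  req#15 t=7s (window 0): DENY
  req#16 t=7s (window 0): DENY
  req#17 t=22s (window 2): ALLOW
  req#18 t=23s (window 2): ALLOW
  req#19 t=24s (window 2): ALLOW
  req#20 t=24s (window 2): ALLOW
  req#21 t=24s (window 2): ALLOW
  req#22 t=24s (window 2): ALLOW
  req#23 t=24s (window 2): DENY

Allowed counts by window: 6 6

Answer: 6 6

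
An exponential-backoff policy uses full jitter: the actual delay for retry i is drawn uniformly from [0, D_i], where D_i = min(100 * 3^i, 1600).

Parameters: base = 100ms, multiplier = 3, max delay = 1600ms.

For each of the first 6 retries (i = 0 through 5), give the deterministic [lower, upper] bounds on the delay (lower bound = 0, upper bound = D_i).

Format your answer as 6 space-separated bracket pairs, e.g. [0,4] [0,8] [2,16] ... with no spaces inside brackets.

Answer: [0,100] [0,300] [0,900] [0,1600] [0,1600] [0,1600]

Derivation:
Computing bounds per retry:
  i=0: D_i=min(100*3^0,1600)=100, bounds=[0,100]
  i=1: D_i=min(100*3^1,1600)=300, bounds=[0,300]
  i=2: D_i=min(100*3^2,1600)=900, bounds=[0,900]
  i=3: D_i=min(100*3^3,1600)=1600, bounds=[0,1600]
  i=4: D_i=min(100*3^4,1600)=1600, bounds=[0,1600]
  i=5: D_i=min(100*3^5,1600)=1600, bounds=[0,1600]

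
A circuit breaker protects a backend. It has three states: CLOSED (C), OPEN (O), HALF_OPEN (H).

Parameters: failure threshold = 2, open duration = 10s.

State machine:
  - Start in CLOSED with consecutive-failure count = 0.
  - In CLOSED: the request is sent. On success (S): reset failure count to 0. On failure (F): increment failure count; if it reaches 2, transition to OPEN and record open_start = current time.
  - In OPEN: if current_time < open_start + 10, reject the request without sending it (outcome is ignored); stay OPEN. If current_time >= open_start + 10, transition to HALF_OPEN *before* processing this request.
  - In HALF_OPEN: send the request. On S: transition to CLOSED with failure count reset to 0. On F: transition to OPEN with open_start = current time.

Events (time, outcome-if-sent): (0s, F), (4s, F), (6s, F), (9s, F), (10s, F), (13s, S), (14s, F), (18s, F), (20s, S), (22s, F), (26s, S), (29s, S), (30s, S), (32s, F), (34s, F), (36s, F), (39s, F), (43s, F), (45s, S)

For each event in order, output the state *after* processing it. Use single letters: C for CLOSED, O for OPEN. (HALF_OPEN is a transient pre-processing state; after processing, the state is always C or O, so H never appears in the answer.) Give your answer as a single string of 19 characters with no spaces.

Answer: COOOOOOOOOCCCCOOOOC

Derivation:
State after each event:
  event#1 t=0s outcome=F: state=CLOSED
  event#2 t=4s outcome=F: state=OPEN
  event#3 t=6s outcome=F: state=OPEN
  event#4 t=9s outcome=F: state=OPEN
  event#5 t=10s outcome=F: state=OPEN
  event#6 t=13s outcome=S: state=OPEN
  event#7 t=14s outcome=F: state=OPEN
  event#8 t=18s outcome=F: state=OPEN
  event#9 t=20s outcome=S: state=OPEN
  event#10 t=22s outcome=F: state=OPEN
  event#11 t=26s outcome=S: state=CLOSED
  event#12 t=29s outcome=S: state=CLOSED
  event#13 t=30s outcome=S: state=CLOSED
  event#14 t=32s outcome=F: state=CLOSED
  event#15 t=34s outcome=F: state=OPEN
  event#16 t=36s outcome=F: state=OPEN
  event#17 t=39s outcome=F: state=OPEN
  event#18 t=43s outcome=F: state=OPEN
  event#19 t=45s outcome=S: state=CLOSED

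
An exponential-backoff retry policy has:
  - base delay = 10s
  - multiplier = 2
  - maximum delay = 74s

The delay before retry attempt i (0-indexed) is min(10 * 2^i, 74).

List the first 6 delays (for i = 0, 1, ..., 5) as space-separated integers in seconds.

Answer: 10 20 40 74 74 74

Derivation:
Computing each delay:
  i=0: min(10*2^0, 74) = 10
  i=1: min(10*2^1, 74) = 20
  i=2: min(10*2^2, 74) = 40
  i=3: min(10*2^3, 74) = 74
  i=4: min(10*2^4, 74) = 74
  i=5: min(10*2^5, 74) = 74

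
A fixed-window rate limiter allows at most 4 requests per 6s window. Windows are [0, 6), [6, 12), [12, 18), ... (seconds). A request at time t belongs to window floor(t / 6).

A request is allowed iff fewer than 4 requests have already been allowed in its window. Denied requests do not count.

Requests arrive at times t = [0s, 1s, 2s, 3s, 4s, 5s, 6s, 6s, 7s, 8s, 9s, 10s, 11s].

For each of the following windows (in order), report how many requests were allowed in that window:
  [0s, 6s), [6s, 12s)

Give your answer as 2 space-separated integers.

Answer: 4 4

Derivation:
Processing requests:
  req#1 t=0s (window 0): ALLOW
  req#2 t=1s (window 0): ALLOW
  req#3 t=2s (window 0): ALLOW
  req#4 t=3s (window 0): ALLOW
  req#5 t=4s (window 0): DENY
  req#6 t=5s (window 0): DENY
  req#7 t=6s (window 1): ALLOW
  req#8 t=6s (window 1): ALLOW
  req#9 t=7s (window 1): ALLOW
  req#10 t=8s (window 1): ALLOW
  req#11 t=9s (window 1): DENY
  req#12 t=10s (window 1): DENY
  req#13 t=11s (window 1): DENY

Allowed counts by window: 4 4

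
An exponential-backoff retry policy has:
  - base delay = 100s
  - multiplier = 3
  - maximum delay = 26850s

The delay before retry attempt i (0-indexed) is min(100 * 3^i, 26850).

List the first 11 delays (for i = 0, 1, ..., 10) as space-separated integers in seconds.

Computing each delay:
  i=0: min(100*3^0, 26850) = 100
  i=1: min(100*3^1, 26850) = 300
  i=2: min(100*3^2, 26850) = 900
  i=3: min(100*3^3, 26850) = 2700
  i=4: min(100*3^4, 26850) = 8100
  i=5: min(100*3^5, 26850) = 24300
  i=6: min(100*3^6, 26850) = 26850
  i=7: min(100*3^7, 26850) = 26850
  i=8: min(100*3^8, 26850) = 26850
  i=9: min(100*3^9, 26850) = 26850
  i=10: min(100*3^10, 26850) = 26850

Answer: 100 300 900 2700 8100 24300 26850 26850 26850 26850 26850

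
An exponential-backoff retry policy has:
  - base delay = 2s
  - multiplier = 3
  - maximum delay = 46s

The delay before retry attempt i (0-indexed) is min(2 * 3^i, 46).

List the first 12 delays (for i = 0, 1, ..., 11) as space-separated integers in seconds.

Computing each delay:
  i=0: min(2*3^0, 46) = 2
  i=1: min(2*3^1, 46) = 6
  i=2: min(2*3^2, 46) = 18
  i=3: min(2*3^3, 46) = 46
  i=4: min(2*3^4, 46) = 46
  i=5: min(2*3^5, 46) = 46
  i=6: min(2*3^6, 46) = 46
  i=7: min(2*3^7, 46) = 46
  i=8: min(2*3^8, 46) = 46
  i=9: min(2*3^9, 46) = 46
  i=10: min(2*3^10, 46) = 46
  i=11: min(2*3^11, 46) = 46

Answer: 2 6 18 46 46 46 46 46 46 46 46 46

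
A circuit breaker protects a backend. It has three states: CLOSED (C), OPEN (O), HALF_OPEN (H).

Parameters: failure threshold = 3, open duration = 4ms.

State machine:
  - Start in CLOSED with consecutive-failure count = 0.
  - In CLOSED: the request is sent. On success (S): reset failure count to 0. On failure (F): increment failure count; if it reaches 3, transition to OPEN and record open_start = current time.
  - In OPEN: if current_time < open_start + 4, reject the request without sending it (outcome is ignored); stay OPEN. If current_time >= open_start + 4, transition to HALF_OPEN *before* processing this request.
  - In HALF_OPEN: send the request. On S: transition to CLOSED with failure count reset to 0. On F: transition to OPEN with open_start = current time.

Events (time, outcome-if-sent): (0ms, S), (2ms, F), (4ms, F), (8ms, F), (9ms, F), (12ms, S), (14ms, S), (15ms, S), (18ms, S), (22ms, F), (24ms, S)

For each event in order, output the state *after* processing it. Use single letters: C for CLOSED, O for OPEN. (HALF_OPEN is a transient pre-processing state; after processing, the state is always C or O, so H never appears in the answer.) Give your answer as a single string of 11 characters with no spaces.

Answer: CCCOOCCCCCC

Derivation:
State after each event:
  event#1 t=0ms outcome=S: state=CLOSED
  event#2 t=2ms outcome=F: state=CLOSED
  event#3 t=4ms outcome=F: state=CLOSED
  event#4 t=8ms outcome=F: state=OPEN
  event#5 t=9ms outcome=F: state=OPEN
  event#6 t=12ms outcome=S: state=CLOSED
  event#7 t=14ms outcome=S: state=CLOSED
  event#8 t=15ms outcome=S: state=CLOSED
  event#9 t=18ms outcome=S: state=CLOSED
  event#10 t=22ms outcome=F: state=CLOSED
  event#11 t=24ms outcome=S: state=CLOSED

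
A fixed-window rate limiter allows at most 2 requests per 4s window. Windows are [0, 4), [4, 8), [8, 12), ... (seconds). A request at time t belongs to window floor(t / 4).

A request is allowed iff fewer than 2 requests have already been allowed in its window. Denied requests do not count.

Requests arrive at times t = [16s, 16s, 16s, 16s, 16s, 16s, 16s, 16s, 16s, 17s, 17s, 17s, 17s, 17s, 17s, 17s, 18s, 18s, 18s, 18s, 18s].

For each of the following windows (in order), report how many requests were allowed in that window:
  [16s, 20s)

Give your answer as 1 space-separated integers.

Answer: 2

Derivation:
Processing requests:
  req#1 t=16s (window 4): ALLOW
  req#2 t=16s (window 4): ALLOW
  req#3 t=16s (window 4): DENY
  req#4 t=16s (window 4): DENY
  req#5 t=16s (window 4): DENY
  req#6 t=16s (window 4): DENY
  req#7 t=16s (window 4): DENY
  req#8 t=16s (window 4): DENY
  req#9 t=16s (window 4): DENY
  req#10 t=17s (window 4): DENY
  req#11 t=17s (window 4): DENY
  req#12 t=17s (window 4): DENY
  req#13 t=17s (window 4): DENY
  req#14 t=17s (window 4): DENY
  req#15 t=17s (window 4): DENY
  req#16 t=17s (window 4): DENY
  req#17 t=18s (window 4): DENY
  req#18 t=18s (window 4): DENY
  req#19 t=18s (window 4): DENY
  req#20 t=18s (window 4): DENY
  req#21 t=18s (window 4): DENY

Allowed counts by window: 2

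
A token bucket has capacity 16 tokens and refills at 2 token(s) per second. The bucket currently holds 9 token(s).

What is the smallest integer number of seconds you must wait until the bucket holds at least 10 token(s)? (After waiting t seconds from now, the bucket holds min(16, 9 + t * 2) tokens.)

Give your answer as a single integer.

Answer: 1

Derivation:
Need 9 + t * 2 >= 10, so t >= 1/2.
Smallest integer t = ceil(1/2) = 1.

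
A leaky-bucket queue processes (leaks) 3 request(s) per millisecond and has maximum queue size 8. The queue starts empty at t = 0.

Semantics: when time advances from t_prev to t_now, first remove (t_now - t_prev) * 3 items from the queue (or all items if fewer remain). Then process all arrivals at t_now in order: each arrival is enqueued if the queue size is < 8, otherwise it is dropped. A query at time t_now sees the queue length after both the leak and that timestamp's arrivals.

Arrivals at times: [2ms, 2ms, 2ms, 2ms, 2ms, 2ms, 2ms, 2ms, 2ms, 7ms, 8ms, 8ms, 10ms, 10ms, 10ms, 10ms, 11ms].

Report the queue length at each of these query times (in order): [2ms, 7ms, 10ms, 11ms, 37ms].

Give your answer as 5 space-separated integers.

Answer: 8 1 4 2 0

Derivation:
Queue lengths at query times:
  query t=2ms: backlog = 8
  query t=7ms: backlog = 1
  query t=10ms: backlog = 4
  query t=11ms: backlog = 2
  query t=37ms: backlog = 0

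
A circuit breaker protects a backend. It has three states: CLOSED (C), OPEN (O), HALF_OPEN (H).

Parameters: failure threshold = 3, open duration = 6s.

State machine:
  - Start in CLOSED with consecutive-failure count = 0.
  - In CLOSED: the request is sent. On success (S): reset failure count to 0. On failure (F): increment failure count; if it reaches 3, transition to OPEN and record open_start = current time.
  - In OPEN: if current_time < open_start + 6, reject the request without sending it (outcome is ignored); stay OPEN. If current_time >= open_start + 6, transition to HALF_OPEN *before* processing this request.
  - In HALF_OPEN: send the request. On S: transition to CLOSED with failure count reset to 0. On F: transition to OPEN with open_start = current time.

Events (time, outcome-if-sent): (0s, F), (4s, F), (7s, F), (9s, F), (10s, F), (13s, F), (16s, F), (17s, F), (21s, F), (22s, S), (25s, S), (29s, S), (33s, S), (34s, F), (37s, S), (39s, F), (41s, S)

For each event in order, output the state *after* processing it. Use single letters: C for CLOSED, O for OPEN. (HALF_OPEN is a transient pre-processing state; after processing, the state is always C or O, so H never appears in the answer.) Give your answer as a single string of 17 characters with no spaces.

State after each event:
  event#1 t=0s outcome=F: state=CLOSED
  event#2 t=4s outcome=F: state=CLOSED
  event#3 t=7s outcome=F: state=OPEN
  event#4 t=9s outcome=F: state=OPEN
  event#5 t=10s outcome=F: state=OPEN
  event#6 t=13s outcome=F: state=OPEN
  event#7 t=16s outcome=F: state=OPEN
  event#8 t=17s outcome=F: state=OPEN
  event#9 t=21s outcome=F: state=OPEN
  event#10 t=22s outcome=S: state=OPEN
  event#11 t=25s outcome=S: state=OPEN
  event#12 t=29s outcome=S: state=CLOSED
  event#13 t=33s outcome=S: state=CLOSED
  event#14 t=34s outcome=F: state=CLOSED
  event#15 t=37s outcome=S: state=CLOSED
  event#16 t=39s outcome=F: state=CLOSED
  event#17 t=41s outcome=S: state=CLOSED

Answer: CCOOOOOOOOOCCCCCC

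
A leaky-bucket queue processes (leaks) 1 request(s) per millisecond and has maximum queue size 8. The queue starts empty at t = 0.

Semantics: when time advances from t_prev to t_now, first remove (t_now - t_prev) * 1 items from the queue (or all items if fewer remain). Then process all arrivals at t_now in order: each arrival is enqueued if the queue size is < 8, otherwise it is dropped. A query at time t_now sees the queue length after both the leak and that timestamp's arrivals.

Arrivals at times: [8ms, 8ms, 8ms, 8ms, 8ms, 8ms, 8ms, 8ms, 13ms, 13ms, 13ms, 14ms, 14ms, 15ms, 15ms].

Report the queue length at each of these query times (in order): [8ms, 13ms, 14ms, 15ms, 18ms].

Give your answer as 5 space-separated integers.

Queue lengths at query times:
  query t=8ms: backlog = 8
  query t=13ms: backlog = 6
  query t=14ms: backlog = 7
  query t=15ms: backlog = 8
  query t=18ms: backlog = 5

Answer: 8 6 7 8 5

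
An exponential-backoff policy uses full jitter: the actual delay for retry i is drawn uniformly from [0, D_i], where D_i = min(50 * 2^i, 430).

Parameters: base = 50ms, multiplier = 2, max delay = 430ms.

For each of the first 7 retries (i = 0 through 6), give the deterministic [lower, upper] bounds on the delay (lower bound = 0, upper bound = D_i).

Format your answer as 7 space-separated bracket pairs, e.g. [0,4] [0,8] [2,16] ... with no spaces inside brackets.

Answer: [0,50] [0,100] [0,200] [0,400] [0,430] [0,430] [0,430]

Derivation:
Computing bounds per retry:
  i=0: D_i=min(50*2^0,430)=50, bounds=[0,50]
  i=1: D_i=min(50*2^1,430)=100, bounds=[0,100]
  i=2: D_i=min(50*2^2,430)=200, bounds=[0,200]
  i=3: D_i=min(50*2^3,430)=400, bounds=[0,400]
  i=4: D_i=min(50*2^4,430)=430, bounds=[0,430]
  i=5: D_i=min(50*2^5,430)=430, bounds=[0,430]
  i=6: D_i=min(50*2^6,430)=430, bounds=[0,430]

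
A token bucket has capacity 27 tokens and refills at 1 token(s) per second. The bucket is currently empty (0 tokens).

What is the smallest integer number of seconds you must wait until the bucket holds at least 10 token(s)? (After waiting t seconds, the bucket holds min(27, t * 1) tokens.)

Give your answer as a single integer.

Need t * 1 >= 10, so t >= 10/1.
Smallest integer t = ceil(10/1) = 10.

Answer: 10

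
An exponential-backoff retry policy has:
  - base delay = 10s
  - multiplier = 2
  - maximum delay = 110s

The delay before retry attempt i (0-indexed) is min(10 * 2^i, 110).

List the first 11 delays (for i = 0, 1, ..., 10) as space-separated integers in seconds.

Answer: 10 20 40 80 110 110 110 110 110 110 110

Derivation:
Computing each delay:
  i=0: min(10*2^0, 110) = 10
  i=1: min(10*2^1, 110) = 20
  i=2: min(10*2^2, 110) = 40
  i=3: min(10*2^3, 110) = 80
  i=4: min(10*2^4, 110) = 110
  i=5: min(10*2^5, 110) = 110
  i=6: min(10*2^6, 110) = 110
  i=7: min(10*2^7, 110) = 110
  i=8: min(10*2^8, 110) = 110
  i=9: min(10*2^9, 110) = 110
  i=10: min(10*2^10, 110) = 110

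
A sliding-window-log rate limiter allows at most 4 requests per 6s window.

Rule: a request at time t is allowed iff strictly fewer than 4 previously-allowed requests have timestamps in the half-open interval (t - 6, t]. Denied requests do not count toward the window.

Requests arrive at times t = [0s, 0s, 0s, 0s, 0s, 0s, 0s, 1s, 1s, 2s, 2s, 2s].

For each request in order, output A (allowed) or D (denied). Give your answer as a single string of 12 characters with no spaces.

Tracking allowed requests in the window:
  req#1 t=0s: ALLOW
  req#2 t=0s: ALLOW
  req#3 t=0s: ALLOW
  req#4 t=0s: ALLOW
  req#5 t=0s: DENY
  req#6 t=0s: DENY
  req#7 t=0s: DENY
  req#8 t=1s: DENY
  req#9 t=1s: DENY
  req#10 t=2s: DENY
  req#11 t=2s: DENY
  req#12 t=2s: DENY

Answer: AAAADDDDDDDD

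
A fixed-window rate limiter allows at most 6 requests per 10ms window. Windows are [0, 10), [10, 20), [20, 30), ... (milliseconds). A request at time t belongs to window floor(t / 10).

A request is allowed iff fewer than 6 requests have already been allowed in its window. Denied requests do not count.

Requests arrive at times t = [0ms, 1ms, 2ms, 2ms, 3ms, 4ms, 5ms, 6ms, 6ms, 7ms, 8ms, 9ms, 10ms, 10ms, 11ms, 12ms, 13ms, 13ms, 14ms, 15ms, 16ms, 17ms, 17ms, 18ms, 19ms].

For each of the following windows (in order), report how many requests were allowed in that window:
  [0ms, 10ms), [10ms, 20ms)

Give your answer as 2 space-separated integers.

Answer: 6 6

Derivation:
Processing requests:
  req#1 t=0ms (window 0): ALLOW
  req#2 t=1ms (window 0): ALLOW
  req#3 t=2ms (window 0): ALLOW
  req#4 t=2ms (window 0): ALLOW
  req#5 t=3ms (window 0): ALLOW
  req#6 t=4ms (window 0): ALLOW
  req#7 t=5ms (window 0): DENY
  req#8 t=6ms (window 0): DENY
  req#9 t=6ms (window 0): DENY
  req#10 t=7ms (window 0): DENY
  req#11 t=8ms (window 0): DENY
  req#12 t=9ms (window 0): DENY
  req#13 t=10ms (window 1): ALLOW
  req#14 t=10ms (window 1): ALLOW
  req#15 t=11ms (window 1): ALLOW
  req#16 t=12ms (window 1): ALLOW
  req#17 t=13ms (window 1): ALLOW
  req#18 t=13ms (window 1): ALLOW
  req#19 t=14ms (window 1): DENY
  req#20 t=15ms (window 1): DENY
  req#21 t=16ms (window 1): DENY
  req#22 t=17ms (window 1): DENY
  req#23 t=17ms (window 1): DENY
  req#24 t=18ms (window 1): DENY
  req#25 t=19ms (window 1): DENY

Allowed counts by window: 6 6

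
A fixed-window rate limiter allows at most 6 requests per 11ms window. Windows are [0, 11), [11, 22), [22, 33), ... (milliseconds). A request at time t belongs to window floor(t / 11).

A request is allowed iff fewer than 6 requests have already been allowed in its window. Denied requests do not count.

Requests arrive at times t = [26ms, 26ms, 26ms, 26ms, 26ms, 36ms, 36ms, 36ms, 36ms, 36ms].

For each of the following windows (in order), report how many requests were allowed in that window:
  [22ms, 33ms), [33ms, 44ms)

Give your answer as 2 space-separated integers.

Answer: 5 5

Derivation:
Processing requests:
  req#1 t=26ms (window 2): ALLOW
  req#2 t=26ms (window 2): ALLOW
  req#3 t=26ms (window 2): ALLOW
  req#4 t=26ms (window 2): ALLOW
  req#5 t=26ms (window 2): ALLOW
  req#6 t=36ms (window 3): ALLOW
  req#7 t=36ms (window 3): ALLOW
  req#8 t=36ms (window 3): ALLOW
  req#9 t=36ms (window 3): ALLOW
  req#10 t=36ms (window 3): ALLOW

Allowed counts by window: 5 5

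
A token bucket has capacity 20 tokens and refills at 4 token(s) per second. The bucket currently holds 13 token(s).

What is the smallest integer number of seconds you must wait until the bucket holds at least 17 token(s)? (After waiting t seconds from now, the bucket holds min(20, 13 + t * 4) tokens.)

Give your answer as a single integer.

Answer: 1

Derivation:
Need 13 + t * 4 >= 17, so t >= 4/4.
Smallest integer t = ceil(4/4) = 1.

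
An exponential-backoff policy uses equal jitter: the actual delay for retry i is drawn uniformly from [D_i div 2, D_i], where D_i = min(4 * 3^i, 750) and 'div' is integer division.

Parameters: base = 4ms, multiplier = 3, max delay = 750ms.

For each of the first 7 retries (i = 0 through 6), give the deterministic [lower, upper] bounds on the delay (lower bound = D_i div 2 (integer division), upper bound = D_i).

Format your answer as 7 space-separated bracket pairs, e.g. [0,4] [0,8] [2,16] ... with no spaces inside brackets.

Computing bounds per retry:
  i=0: D_i=min(4*3^0,750)=4, bounds=[2,4]
  i=1: D_i=min(4*3^1,750)=12, bounds=[6,12]
  i=2: D_i=min(4*3^2,750)=36, bounds=[18,36]
  i=3: D_i=min(4*3^3,750)=108, bounds=[54,108]
  i=4: D_i=min(4*3^4,750)=324, bounds=[162,324]
  i=5: D_i=min(4*3^5,750)=750, bounds=[375,750]
  i=6: D_i=min(4*3^6,750)=750, bounds=[375,750]

Answer: [2,4] [6,12] [18,36] [54,108] [162,324] [375,750] [375,750]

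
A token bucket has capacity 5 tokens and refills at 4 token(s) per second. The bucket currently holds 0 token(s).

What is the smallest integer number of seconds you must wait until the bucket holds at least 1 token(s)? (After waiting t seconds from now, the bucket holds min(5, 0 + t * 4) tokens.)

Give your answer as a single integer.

Need 0 + t * 4 >= 1, so t >= 1/4.
Smallest integer t = ceil(1/4) = 1.

Answer: 1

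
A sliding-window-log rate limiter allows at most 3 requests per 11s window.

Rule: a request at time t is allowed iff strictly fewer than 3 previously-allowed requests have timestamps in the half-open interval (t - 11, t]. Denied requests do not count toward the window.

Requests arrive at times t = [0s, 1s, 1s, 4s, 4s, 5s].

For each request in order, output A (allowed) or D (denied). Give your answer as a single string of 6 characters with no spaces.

Tracking allowed requests in the window:
  req#1 t=0s: ALLOW
  req#2 t=1s: ALLOW
  req#3 t=1s: ALLOW
  req#4 t=4s: DENY
  req#5 t=4s: DENY
  req#6 t=5s: DENY

Answer: AAADDD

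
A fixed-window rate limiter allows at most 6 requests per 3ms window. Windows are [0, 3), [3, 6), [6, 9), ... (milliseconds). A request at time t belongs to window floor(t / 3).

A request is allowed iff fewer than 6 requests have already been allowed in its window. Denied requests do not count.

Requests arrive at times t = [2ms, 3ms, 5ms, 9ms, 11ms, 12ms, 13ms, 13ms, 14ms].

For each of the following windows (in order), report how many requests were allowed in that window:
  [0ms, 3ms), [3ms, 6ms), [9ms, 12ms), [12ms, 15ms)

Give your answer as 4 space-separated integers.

Answer: 1 2 2 4

Derivation:
Processing requests:
  req#1 t=2ms (window 0): ALLOW
  req#2 t=3ms (window 1): ALLOW
  req#3 t=5ms (window 1): ALLOW
  req#4 t=9ms (window 3): ALLOW
  req#5 t=11ms (window 3): ALLOW
  req#6 t=12ms (window 4): ALLOW
  req#7 t=13ms (window 4): ALLOW
  req#8 t=13ms (window 4): ALLOW
  req#9 t=14ms (window 4): ALLOW

Allowed counts by window: 1 2 2 4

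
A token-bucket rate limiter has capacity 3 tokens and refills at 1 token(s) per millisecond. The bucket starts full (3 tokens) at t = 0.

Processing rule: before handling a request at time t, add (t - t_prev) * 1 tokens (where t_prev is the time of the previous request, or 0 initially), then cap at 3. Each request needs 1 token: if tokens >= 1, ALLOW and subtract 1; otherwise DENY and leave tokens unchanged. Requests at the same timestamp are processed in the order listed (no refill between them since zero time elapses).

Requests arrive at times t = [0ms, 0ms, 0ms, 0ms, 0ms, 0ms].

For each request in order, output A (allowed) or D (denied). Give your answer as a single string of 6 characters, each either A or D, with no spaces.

Answer: AAADDD

Derivation:
Simulating step by step:
  req#1 t=0ms: ALLOW
  req#2 t=0ms: ALLOW
  req#3 t=0ms: ALLOW
  req#4 t=0ms: DENY
  req#5 t=0ms: DENY
  req#6 t=0ms: DENY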